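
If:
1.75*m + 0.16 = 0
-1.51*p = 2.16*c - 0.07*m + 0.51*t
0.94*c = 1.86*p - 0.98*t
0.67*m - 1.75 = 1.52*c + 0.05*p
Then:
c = -1.22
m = -0.09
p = 0.82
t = 2.72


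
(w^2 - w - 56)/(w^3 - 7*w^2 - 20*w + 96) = (w + 7)/(w^2 + w - 12)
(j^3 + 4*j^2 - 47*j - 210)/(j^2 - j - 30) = (j^2 - j - 42)/(j - 6)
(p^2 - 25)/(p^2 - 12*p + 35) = (p + 5)/(p - 7)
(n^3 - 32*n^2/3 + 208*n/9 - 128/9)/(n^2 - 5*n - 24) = (9*n^2 - 24*n + 16)/(9*(n + 3))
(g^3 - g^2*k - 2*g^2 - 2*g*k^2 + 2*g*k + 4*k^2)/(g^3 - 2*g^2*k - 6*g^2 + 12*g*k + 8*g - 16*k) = (g + k)/(g - 4)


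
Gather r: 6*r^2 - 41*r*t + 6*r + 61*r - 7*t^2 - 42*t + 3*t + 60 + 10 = 6*r^2 + r*(67 - 41*t) - 7*t^2 - 39*t + 70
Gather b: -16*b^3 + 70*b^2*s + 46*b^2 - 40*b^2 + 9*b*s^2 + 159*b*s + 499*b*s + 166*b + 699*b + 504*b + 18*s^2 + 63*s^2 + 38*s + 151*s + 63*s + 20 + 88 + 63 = -16*b^3 + b^2*(70*s + 6) + b*(9*s^2 + 658*s + 1369) + 81*s^2 + 252*s + 171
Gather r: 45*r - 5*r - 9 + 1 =40*r - 8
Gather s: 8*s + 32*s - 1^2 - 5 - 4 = 40*s - 10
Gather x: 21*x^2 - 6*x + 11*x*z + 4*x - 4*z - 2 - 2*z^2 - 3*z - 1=21*x^2 + x*(11*z - 2) - 2*z^2 - 7*z - 3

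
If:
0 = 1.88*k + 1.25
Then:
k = -0.66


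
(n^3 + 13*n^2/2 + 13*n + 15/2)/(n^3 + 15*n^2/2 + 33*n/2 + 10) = (n + 3)/(n + 4)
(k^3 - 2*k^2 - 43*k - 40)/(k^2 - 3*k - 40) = k + 1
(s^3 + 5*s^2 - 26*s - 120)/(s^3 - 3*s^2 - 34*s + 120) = (s + 4)/(s - 4)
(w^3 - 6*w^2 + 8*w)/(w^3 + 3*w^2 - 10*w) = (w - 4)/(w + 5)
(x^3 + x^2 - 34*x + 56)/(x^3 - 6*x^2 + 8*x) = (x + 7)/x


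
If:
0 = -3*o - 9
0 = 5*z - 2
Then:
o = -3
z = 2/5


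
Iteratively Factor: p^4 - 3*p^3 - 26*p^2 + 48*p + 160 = (p + 2)*(p^3 - 5*p^2 - 16*p + 80) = (p - 4)*(p + 2)*(p^2 - p - 20) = (p - 5)*(p - 4)*(p + 2)*(p + 4)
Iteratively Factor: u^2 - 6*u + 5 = (u - 5)*(u - 1)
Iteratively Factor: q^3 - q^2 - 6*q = (q - 3)*(q^2 + 2*q) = (q - 3)*(q + 2)*(q)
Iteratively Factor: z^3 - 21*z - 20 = (z + 4)*(z^2 - 4*z - 5) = (z - 5)*(z + 4)*(z + 1)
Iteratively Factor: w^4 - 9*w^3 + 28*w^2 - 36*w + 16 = (w - 2)*(w^3 - 7*w^2 + 14*w - 8) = (w - 2)*(w - 1)*(w^2 - 6*w + 8) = (w - 2)^2*(w - 1)*(w - 4)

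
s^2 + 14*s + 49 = (s + 7)^2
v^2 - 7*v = v*(v - 7)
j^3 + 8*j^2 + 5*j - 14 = (j - 1)*(j + 2)*(j + 7)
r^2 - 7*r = r*(r - 7)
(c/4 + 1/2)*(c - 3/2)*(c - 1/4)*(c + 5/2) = c^4/4 + 11*c^3/16 - 5*c^2/8 - 113*c/64 + 15/32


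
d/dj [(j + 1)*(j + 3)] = 2*j + 4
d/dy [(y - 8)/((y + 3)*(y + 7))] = (-y^2 + 16*y + 101)/(y^4 + 20*y^3 + 142*y^2 + 420*y + 441)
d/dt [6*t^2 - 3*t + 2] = 12*t - 3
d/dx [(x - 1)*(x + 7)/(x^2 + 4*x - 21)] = -2/(x^2 - 6*x + 9)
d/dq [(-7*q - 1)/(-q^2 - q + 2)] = (7*q^2 + 7*q - (2*q + 1)*(7*q + 1) - 14)/(q^2 + q - 2)^2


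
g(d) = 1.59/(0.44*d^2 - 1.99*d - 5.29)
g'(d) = 1.59*(1.99 - 0.88*d)/(0.44*d^2 - 1.99*d - 5.29)^2 = (3.1641 - 1.3992*d)/(-0.44*d^2 + 1.99*d + 5.29)^2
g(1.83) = -0.21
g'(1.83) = 0.01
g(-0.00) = -0.30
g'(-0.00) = 0.11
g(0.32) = -0.27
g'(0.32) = 0.08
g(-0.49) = -0.38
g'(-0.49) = 0.22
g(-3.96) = 0.17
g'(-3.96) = 0.10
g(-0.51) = -0.38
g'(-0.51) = 0.22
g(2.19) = -0.21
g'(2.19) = 0.00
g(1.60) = -0.22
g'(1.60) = 0.02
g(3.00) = -0.22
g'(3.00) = -0.02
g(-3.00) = 0.34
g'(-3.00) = 0.34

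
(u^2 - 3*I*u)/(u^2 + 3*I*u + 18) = u/(u + 6*I)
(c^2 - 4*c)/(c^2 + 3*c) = (c - 4)/(c + 3)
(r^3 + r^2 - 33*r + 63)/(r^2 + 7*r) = r - 6 + 9/r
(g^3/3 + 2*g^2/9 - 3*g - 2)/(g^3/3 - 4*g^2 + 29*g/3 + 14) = (g^3 + 2*g^2/3 - 9*g - 6)/(g^3 - 12*g^2 + 29*g + 42)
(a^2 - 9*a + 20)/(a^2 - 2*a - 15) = (a - 4)/(a + 3)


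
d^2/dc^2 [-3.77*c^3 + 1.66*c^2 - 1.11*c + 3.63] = 3.32 - 22.62*c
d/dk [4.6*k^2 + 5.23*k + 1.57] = 9.2*k + 5.23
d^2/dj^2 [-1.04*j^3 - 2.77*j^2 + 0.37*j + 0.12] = -6.24*j - 5.54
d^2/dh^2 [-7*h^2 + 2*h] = -14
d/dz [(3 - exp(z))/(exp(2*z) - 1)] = (2*(exp(z) - 3)*exp(z) - exp(2*z) + 1)*exp(z)/(1 - exp(2*z))^2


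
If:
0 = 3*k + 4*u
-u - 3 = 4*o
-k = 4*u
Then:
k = 0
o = -3/4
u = 0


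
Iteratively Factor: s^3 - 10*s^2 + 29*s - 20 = (s - 4)*(s^2 - 6*s + 5) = (s - 4)*(s - 1)*(s - 5)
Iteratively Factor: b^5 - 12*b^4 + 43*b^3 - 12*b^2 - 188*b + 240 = (b - 5)*(b^4 - 7*b^3 + 8*b^2 + 28*b - 48) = (b - 5)*(b + 2)*(b^3 - 9*b^2 + 26*b - 24) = (b - 5)*(b - 3)*(b + 2)*(b^2 - 6*b + 8) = (b - 5)*(b - 3)*(b - 2)*(b + 2)*(b - 4)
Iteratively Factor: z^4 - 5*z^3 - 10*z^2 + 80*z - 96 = (z + 4)*(z^3 - 9*z^2 + 26*z - 24) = (z - 2)*(z + 4)*(z^2 - 7*z + 12) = (z - 4)*(z - 2)*(z + 4)*(z - 3)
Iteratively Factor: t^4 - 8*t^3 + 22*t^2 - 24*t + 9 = (t - 1)*(t^3 - 7*t^2 + 15*t - 9) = (t - 1)^2*(t^2 - 6*t + 9) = (t - 3)*(t - 1)^2*(t - 3)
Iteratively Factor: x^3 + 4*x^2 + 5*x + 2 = (x + 2)*(x^2 + 2*x + 1) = (x + 1)*(x + 2)*(x + 1)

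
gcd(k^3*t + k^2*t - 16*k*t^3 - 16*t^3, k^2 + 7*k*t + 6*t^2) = 1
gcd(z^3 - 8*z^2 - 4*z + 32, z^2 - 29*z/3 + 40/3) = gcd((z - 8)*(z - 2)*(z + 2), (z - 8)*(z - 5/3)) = z - 8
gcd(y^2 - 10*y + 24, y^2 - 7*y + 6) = y - 6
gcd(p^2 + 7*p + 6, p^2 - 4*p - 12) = 1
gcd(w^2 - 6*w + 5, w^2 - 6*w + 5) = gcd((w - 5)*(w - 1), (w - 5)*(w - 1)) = w^2 - 6*w + 5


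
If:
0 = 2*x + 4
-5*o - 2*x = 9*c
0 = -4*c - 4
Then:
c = -1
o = 13/5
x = -2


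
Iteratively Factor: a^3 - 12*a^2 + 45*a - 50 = (a - 5)*(a^2 - 7*a + 10) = (a - 5)*(a - 2)*(a - 5)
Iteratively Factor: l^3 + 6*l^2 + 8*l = (l)*(l^2 + 6*l + 8) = l*(l + 2)*(l + 4)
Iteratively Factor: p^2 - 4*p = (p)*(p - 4)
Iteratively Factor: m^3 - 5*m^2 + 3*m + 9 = (m - 3)*(m^2 - 2*m - 3) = (m - 3)*(m + 1)*(m - 3)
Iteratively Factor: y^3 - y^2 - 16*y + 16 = (y + 4)*(y^2 - 5*y + 4) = (y - 1)*(y + 4)*(y - 4)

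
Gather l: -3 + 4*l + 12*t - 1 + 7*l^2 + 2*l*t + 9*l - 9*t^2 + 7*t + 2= 7*l^2 + l*(2*t + 13) - 9*t^2 + 19*t - 2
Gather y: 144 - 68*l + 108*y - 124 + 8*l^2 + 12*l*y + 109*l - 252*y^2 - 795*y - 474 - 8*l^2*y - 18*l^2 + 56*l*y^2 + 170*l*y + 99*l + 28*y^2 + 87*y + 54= -10*l^2 + 140*l + y^2*(56*l - 224) + y*(-8*l^2 + 182*l - 600) - 400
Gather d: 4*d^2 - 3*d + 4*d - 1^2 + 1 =4*d^2 + d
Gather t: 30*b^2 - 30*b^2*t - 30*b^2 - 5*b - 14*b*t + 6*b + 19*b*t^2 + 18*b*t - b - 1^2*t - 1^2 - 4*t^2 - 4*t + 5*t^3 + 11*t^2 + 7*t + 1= 5*t^3 + t^2*(19*b + 7) + t*(-30*b^2 + 4*b + 2)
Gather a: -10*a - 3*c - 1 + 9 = -10*a - 3*c + 8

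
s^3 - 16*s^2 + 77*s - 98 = (s - 7)^2*(s - 2)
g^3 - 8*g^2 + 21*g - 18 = (g - 3)^2*(g - 2)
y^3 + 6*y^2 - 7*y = y*(y - 1)*(y + 7)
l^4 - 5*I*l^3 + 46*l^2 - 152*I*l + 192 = (l - 8*I)*(l - 4*I)*(l + I)*(l + 6*I)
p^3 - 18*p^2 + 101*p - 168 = (p - 8)*(p - 7)*(p - 3)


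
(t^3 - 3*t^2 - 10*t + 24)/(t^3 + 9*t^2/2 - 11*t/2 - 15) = 2*(t^2 - t - 12)/(2*t^2 + 13*t + 15)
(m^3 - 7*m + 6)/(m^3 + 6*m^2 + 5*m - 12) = (m - 2)/(m + 4)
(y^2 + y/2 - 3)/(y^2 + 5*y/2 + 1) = (2*y - 3)/(2*y + 1)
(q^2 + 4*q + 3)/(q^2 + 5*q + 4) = (q + 3)/(q + 4)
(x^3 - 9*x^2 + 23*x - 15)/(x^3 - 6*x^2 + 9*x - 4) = (x^2 - 8*x + 15)/(x^2 - 5*x + 4)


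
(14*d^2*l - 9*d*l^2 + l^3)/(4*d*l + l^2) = (14*d^2 - 9*d*l + l^2)/(4*d + l)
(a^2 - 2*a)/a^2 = (a - 2)/a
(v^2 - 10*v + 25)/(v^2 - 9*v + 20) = (v - 5)/(v - 4)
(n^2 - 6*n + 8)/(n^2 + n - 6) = (n - 4)/(n + 3)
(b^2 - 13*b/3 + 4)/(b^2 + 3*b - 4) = (b^2 - 13*b/3 + 4)/(b^2 + 3*b - 4)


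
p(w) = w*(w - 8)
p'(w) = 2*w - 8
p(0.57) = -4.24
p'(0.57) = -6.86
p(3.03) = -15.06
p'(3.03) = -1.94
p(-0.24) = 1.98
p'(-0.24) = -8.48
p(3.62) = -15.86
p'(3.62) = -0.76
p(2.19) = -12.72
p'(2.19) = -3.62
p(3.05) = -15.10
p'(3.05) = -1.90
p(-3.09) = 34.27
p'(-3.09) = -14.18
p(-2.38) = 24.70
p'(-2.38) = -12.76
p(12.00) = 48.00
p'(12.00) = 16.00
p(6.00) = -12.00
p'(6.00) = 4.00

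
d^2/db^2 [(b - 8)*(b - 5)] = 2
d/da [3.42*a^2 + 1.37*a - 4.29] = 6.84*a + 1.37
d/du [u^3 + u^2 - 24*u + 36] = 3*u^2 + 2*u - 24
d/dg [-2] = 0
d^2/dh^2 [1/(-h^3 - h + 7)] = 2*(3*h*(h^3 + h - 7) - (3*h^2 + 1)^2)/(h^3 + h - 7)^3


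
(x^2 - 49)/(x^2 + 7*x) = (x - 7)/x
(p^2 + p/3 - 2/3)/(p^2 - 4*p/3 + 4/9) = 3*(p + 1)/(3*p - 2)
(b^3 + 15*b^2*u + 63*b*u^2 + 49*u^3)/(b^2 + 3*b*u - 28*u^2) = (-b^2 - 8*b*u - 7*u^2)/(-b + 4*u)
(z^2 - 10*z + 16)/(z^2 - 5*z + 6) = (z - 8)/(z - 3)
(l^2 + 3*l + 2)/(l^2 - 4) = (l + 1)/(l - 2)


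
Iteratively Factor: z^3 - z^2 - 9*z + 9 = (z - 1)*(z^2 - 9) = (z - 1)*(z + 3)*(z - 3)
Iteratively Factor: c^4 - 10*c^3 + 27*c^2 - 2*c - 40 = (c - 2)*(c^3 - 8*c^2 + 11*c + 20) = (c - 4)*(c - 2)*(c^2 - 4*c - 5) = (c - 5)*(c - 4)*(c - 2)*(c + 1)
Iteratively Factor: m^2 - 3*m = (m - 3)*(m)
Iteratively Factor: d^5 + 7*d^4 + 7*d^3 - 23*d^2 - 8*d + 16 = (d - 1)*(d^4 + 8*d^3 + 15*d^2 - 8*d - 16) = (d - 1)^2*(d^3 + 9*d^2 + 24*d + 16) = (d - 1)^2*(d + 4)*(d^2 + 5*d + 4) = (d - 1)^2*(d + 4)^2*(d + 1)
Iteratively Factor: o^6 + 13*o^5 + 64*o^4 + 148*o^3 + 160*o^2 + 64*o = (o + 2)*(o^5 + 11*o^4 + 42*o^3 + 64*o^2 + 32*o) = (o + 2)*(o + 4)*(o^4 + 7*o^3 + 14*o^2 + 8*o) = (o + 2)*(o + 4)^2*(o^3 + 3*o^2 + 2*o) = o*(o + 2)*(o + 4)^2*(o^2 + 3*o + 2) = o*(o + 1)*(o + 2)*(o + 4)^2*(o + 2)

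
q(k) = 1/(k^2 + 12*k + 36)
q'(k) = (-2*k - 12)/(k^2 + 12*k + 36)^2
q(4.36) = 0.01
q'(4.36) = -0.00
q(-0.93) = 0.04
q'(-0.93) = -0.02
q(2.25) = 0.01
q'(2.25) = -0.00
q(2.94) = 0.01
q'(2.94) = -0.00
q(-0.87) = 0.04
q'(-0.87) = -0.01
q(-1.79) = 0.06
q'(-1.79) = -0.03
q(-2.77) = 0.10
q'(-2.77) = -0.06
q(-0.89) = 0.04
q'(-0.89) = -0.01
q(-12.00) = 0.03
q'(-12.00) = 0.01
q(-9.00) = 0.11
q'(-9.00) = 0.07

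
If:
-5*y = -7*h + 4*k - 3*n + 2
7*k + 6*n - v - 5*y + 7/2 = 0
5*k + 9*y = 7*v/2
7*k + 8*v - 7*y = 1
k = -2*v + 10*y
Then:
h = 15949/27804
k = 34/993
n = -769/1324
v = 118/993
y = 9/331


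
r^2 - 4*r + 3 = (r - 3)*(r - 1)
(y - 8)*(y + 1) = y^2 - 7*y - 8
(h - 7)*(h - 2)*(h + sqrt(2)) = h^3 - 9*h^2 + sqrt(2)*h^2 - 9*sqrt(2)*h + 14*h + 14*sqrt(2)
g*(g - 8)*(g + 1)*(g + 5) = g^4 - 2*g^3 - 43*g^2 - 40*g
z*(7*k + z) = 7*k*z + z^2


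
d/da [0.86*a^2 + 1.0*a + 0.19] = 1.72*a + 1.0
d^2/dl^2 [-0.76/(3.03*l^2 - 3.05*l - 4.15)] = (-13.954968*l^2 + 14.04708*l + 0.76*(6.06*l - 3.05)*(12.12*l - 6.1) + 19.11324)/(-3.03*l^2 + 3.05*l + 4.15)^3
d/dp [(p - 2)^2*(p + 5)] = (p - 2)*(3*p + 8)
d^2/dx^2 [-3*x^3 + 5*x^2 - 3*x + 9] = 10 - 18*x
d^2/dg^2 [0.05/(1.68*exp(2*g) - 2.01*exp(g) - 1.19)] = ((0.1005 - 0.336*exp(g))*(-1.68*exp(2*g) + 2.01*exp(g) + 1.19) - 0.05*(3.36*exp(g) - 2.01)*(6.72*exp(g) - 4.02)*exp(g))*exp(g)/(-1.68*exp(2*g) + 2.01*exp(g) + 1.19)^3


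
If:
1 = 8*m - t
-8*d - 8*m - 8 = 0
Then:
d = -t/8 - 9/8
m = t/8 + 1/8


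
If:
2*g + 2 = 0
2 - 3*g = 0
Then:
No Solution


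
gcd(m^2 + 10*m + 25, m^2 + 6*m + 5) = m + 5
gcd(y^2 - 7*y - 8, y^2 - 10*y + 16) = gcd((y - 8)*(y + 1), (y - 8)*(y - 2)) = y - 8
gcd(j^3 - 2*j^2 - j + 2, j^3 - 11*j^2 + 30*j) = 1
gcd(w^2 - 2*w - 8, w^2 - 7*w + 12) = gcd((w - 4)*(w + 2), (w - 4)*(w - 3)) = w - 4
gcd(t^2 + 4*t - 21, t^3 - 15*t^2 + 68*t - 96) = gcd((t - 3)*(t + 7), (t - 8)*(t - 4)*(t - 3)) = t - 3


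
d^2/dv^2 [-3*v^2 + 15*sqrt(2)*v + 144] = -6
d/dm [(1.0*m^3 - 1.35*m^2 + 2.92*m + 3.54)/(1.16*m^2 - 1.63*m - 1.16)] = (1.16*m^4 - 3.26*m^3 - 4.6667*m^2 - 5.0808*m + 2.383)/(1.3456*m^4 - 3.7816*m^3 - 0.0343*m^2 + 3.7816*m + 1.3456)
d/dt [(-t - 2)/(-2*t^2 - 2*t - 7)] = (-2*t^2 - 8*t + 3)/(4*t^4 + 8*t^3 + 32*t^2 + 28*t + 49)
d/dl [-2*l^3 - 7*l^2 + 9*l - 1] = -6*l^2 - 14*l + 9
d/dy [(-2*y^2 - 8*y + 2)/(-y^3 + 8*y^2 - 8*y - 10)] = 2*(-y^4 - 8*y^3 + 43*y^2 + 4*y + 48)/(y^6 - 16*y^5 + 80*y^4 - 108*y^3 - 96*y^2 + 160*y + 100)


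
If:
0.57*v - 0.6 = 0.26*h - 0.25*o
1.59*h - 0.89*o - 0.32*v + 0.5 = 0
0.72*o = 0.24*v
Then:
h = 0.05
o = 0.31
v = 0.94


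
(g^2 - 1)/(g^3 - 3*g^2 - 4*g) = (g - 1)/(g*(g - 4))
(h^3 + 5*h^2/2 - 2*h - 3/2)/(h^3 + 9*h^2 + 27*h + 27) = (2*h^2 - h - 1)/(2*(h^2 + 6*h + 9))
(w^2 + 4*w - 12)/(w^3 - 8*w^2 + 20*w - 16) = (w + 6)/(w^2 - 6*w + 8)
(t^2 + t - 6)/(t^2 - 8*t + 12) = (t + 3)/(t - 6)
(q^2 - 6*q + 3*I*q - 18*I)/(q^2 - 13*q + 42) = (q + 3*I)/(q - 7)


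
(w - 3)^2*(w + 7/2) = w^3 - 5*w^2/2 - 12*w + 63/2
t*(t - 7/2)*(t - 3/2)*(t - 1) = t^4 - 6*t^3 + 41*t^2/4 - 21*t/4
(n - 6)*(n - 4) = n^2 - 10*n + 24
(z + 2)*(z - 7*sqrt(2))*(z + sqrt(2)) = z^3 - 6*sqrt(2)*z^2 + 2*z^2 - 12*sqrt(2)*z - 14*z - 28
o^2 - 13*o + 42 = (o - 7)*(o - 6)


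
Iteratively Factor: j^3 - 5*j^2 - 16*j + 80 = (j - 4)*(j^2 - j - 20) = (j - 4)*(j + 4)*(j - 5)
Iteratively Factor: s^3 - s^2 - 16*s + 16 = (s - 1)*(s^2 - 16) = (s - 4)*(s - 1)*(s + 4)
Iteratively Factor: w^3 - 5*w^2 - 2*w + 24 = (w - 3)*(w^2 - 2*w - 8) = (w - 4)*(w - 3)*(w + 2)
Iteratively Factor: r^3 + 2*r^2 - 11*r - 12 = (r + 1)*(r^2 + r - 12) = (r - 3)*(r + 1)*(r + 4)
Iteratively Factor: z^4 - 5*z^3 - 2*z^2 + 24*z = (z - 3)*(z^3 - 2*z^2 - 8*z) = (z - 3)*(z + 2)*(z^2 - 4*z) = (z - 4)*(z - 3)*(z + 2)*(z)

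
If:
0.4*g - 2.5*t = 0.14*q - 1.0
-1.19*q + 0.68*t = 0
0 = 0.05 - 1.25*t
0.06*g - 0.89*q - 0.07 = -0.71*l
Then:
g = -2.24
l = 0.32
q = 0.02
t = 0.04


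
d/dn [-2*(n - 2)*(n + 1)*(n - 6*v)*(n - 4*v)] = -8*n^3 + 60*n^2*v + 6*n^2 - 96*n*v^2 - 40*n*v + 8*n + 48*v^2 - 40*v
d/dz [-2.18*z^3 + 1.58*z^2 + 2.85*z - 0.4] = -6.54*z^2 + 3.16*z + 2.85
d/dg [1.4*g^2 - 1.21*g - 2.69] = 2.8*g - 1.21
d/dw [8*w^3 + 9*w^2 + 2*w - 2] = 24*w^2 + 18*w + 2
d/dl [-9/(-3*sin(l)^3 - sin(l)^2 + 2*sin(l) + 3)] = 9*(-9*sin(l)^2 - 2*sin(l) + 2)*cos(l)/(3*sin(l)^3 + sin(l)^2 - 2*sin(l) - 3)^2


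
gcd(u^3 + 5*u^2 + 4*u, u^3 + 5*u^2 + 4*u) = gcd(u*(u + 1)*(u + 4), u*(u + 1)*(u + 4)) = u^3 + 5*u^2 + 4*u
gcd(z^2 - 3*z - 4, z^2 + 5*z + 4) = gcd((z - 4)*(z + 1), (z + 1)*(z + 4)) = z + 1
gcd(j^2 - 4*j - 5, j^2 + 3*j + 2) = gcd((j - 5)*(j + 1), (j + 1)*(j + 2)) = j + 1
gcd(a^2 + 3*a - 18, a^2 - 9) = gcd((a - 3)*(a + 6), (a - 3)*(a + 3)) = a - 3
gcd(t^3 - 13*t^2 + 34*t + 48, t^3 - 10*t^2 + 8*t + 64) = t - 8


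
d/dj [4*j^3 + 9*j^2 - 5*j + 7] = 12*j^2 + 18*j - 5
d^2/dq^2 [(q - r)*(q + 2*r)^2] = 6*q + 6*r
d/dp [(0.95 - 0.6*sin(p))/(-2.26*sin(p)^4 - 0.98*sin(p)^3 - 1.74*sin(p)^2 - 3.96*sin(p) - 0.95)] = (-4.068*sin(p)^4 + 7.412*sin(p)^3 + 1.749*sin(p)^2 + 3.306*sin(p) + 4.332)*cos(p)/(5.1076*sin(p)^8 + 4.4296*sin(p)^7 + 8.8252*sin(p)^6 + 21.3096*sin(p)^5 + 15.0832*sin(p)^4 + 15.6428*sin(p)^3 + 18.9876*sin(p)^2 + 7.524*sin(p) + 0.9025)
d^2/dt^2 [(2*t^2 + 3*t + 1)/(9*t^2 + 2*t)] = 2*(207*t^3 + 243*t^2 + 54*t + 4)/(t^3*(729*t^3 + 486*t^2 + 108*t + 8))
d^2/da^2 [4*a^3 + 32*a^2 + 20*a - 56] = 24*a + 64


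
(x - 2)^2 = x^2 - 4*x + 4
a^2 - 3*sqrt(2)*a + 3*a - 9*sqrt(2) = (a + 3)*(a - 3*sqrt(2))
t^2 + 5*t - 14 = (t - 2)*(t + 7)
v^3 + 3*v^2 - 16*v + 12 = (v - 2)*(v - 1)*(v + 6)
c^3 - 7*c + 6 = (c - 2)*(c - 1)*(c + 3)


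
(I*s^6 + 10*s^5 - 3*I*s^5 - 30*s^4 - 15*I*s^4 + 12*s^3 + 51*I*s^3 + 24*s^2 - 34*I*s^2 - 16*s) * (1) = I*s^6 + 10*s^5 - 3*I*s^5 - 30*s^4 - 15*I*s^4 + 12*s^3 + 51*I*s^3 + 24*s^2 - 34*I*s^2 - 16*s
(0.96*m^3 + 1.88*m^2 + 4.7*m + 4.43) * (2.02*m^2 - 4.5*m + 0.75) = 1.9392*m^5 - 0.522400000000001*m^4 + 1.754*m^3 - 10.7914*m^2 - 16.41*m + 3.3225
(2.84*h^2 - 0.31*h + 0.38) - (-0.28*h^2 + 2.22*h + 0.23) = 3.12*h^2 - 2.53*h + 0.15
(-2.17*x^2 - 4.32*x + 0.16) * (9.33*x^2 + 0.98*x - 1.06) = -20.2461*x^4 - 42.4322*x^3 - 0.4406*x^2 + 4.736*x - 0.1696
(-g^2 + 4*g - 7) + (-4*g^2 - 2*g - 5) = -5*g^2 + 2*g - 12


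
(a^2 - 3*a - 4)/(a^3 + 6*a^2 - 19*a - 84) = (a + 1)/(a^2 + 10*a + 21)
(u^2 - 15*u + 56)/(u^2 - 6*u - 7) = (u - 8)/(u + 1)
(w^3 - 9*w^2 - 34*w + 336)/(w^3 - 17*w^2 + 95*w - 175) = (w^2 - 2*w - 48)/(w^2 - 10*w + 25)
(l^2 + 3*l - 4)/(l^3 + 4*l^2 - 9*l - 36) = (l - 1)/(l^2 - 9)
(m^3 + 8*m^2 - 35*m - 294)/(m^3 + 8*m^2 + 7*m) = (m^2 + m - 42)/(m*(m + 1))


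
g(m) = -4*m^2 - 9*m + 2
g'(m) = -8*m - 9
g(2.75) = -53.00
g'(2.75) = -31.00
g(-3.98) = -25.54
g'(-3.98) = 22.84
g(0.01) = 1.91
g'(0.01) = -9.08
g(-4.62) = -41.80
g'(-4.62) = 27.96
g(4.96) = -141.05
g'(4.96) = -48.68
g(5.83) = -186.43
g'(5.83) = -55.64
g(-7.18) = -139.59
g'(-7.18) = 48.44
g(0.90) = -9.34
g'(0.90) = -16.20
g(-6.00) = -88.00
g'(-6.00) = 39.00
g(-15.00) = -763.00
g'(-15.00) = 111.00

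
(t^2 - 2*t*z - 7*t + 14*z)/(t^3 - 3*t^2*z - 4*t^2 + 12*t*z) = (t^2 - 2*t*z - 7*t + 14*z)/(t*(t^2 - 3*t*z - 4*t + 12*z))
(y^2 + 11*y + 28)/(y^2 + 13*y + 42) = (y + 4)/(y + 6)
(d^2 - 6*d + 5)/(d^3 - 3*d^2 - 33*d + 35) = (d - 5)/(d^2 - 2*d - 35)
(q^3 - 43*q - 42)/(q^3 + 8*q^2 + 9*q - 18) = (q^2 - 6*q - 7)/(q^2 + 2*q - 3)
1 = 1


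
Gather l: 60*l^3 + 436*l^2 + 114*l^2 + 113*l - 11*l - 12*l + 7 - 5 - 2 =60*l^3 + 550*l^2 + 90*l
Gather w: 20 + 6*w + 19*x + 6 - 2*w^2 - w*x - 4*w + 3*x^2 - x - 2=-2*w^2 + w*(2 - x) + 3*x^2 + 18*x + 24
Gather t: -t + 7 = 7 - t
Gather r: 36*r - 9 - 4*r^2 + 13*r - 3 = -4*r^2 + 49*r - 12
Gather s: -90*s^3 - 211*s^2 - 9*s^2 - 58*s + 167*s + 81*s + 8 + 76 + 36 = -90*s^3 - 220*s^2 + 190*s + 120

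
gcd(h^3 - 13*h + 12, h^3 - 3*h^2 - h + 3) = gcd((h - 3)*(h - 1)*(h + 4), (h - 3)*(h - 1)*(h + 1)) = h^2 - 4*h + 3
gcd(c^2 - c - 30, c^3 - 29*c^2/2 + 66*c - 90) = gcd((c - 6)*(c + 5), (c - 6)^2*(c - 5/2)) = c - 6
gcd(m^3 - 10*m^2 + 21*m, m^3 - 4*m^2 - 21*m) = m^2 - 7*m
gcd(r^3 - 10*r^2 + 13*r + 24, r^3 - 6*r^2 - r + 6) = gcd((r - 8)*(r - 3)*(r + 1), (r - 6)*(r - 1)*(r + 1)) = r + 1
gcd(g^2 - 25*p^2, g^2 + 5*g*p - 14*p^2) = 1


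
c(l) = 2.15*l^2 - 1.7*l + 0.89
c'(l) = 4.3*l - 1.7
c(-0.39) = 1.88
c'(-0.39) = -3.38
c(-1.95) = 12.38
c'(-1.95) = -10.08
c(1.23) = 2.05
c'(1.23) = 3.59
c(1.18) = 1.88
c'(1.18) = 3.37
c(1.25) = 2.12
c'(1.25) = 3.68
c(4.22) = 32.00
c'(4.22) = 16.45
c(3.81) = 25.62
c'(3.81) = 14.68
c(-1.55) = 8.69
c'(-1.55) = -8.36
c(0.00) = 0.89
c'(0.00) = -1.70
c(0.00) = 0.89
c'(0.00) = -1.70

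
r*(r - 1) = r^2 - r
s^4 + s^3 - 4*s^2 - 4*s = s*(s - 2)*(s + 1)*(s + 2)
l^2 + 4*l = l*(l + 4)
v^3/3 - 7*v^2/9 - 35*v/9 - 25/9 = (v/3 + 1/3)*(v - 5)*(v + 5/3)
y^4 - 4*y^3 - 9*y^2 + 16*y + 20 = (y - 5)*(y - 2)*(y + 1)*(y + 2)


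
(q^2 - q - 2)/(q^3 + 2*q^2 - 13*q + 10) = (q + 1)/(q^2 + 4*q - 5)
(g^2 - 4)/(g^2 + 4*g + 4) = (g - 2)/(g + 2)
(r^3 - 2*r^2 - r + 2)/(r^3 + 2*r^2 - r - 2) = (r - 2)/(r + 2)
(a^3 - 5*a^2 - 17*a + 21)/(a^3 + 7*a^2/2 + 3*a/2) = 2*(a^2 - 8*a + 7)/(a*(2*a + 1))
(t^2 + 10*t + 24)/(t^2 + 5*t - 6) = (t + 4)/(t - 1)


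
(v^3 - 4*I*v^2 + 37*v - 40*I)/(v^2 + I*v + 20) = (v^2 - 9*I*v - 8)/(v - 4*I)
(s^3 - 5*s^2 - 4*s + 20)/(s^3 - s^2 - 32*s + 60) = (s + 2)/(s + 6)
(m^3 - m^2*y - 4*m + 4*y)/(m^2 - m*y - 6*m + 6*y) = (m^2 - 4)/(m - 6)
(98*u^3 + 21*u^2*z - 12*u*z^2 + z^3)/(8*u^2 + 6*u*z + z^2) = (49*u^2 - 14*u*z + z^2)/(4*u + z)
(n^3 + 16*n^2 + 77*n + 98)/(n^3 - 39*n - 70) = (n^2 + 14*n + 49)/(n^2 - 2*n - 35)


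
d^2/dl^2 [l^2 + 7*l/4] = 2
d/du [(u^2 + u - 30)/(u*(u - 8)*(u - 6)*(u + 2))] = (-2*u^5 + 9*u^4 + 144*u^3 - 1004*u^2 + 1200*u + 2880)/(u^2*(u^6 - 24*u^5 + 184*u^4 - 288*u^3 - 1904*u^2 + 3840*u + 9216))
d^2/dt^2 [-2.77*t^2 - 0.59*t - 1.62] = -5.54000000000000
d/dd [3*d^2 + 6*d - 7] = 6*d + 6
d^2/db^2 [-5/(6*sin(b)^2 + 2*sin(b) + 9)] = 10*(72*sin(b)^4 + 18*sin(b)^3 - 214*sin(b)^2 - 45*sin(b) + 50)/(6*sin(b)^2 + 2*sin(b) + 9)^3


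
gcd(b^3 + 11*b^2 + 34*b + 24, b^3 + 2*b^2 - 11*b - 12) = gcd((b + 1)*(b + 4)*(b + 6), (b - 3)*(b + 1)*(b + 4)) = b^2 + 5*b + 4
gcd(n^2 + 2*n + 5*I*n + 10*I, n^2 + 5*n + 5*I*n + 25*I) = n + 5*I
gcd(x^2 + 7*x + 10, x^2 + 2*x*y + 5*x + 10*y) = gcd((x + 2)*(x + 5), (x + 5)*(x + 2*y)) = x + 5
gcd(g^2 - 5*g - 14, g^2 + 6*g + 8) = g + 2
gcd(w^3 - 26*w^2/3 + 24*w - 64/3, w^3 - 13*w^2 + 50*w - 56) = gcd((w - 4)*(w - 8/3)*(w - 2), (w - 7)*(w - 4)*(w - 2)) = w^2 - 6*w + 8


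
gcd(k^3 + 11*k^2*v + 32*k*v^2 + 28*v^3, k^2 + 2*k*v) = k + 2*v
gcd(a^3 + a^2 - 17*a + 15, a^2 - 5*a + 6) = a - 3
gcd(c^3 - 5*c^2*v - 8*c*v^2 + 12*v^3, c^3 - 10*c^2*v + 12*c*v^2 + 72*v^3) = -c^2 + 4*c*v + 12*v^2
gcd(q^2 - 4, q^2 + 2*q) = q + 2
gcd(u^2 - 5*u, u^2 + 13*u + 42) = 1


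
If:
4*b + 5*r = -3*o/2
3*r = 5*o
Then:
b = -59*r/40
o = 3*r/5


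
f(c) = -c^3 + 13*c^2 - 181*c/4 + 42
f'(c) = -3*c^2 + 26*c - 181/4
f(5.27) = 18.22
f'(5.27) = 8.45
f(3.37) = -1.13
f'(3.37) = 8.30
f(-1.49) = 141.59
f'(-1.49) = -90.65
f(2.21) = -5.30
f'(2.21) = -2.44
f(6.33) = 22.83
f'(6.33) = -0.88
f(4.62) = 11.81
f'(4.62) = 10.84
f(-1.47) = 139.79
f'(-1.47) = -89.95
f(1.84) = -3.48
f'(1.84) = -7.57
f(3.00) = -3.75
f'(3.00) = 5.75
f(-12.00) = 4185.00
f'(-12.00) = -789.25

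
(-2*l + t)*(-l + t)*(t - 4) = 2*l^2*t - 8*l^2 - 3*l*t^2 + 12*l*t + t^3 - 4*t^2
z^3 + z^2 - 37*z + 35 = (z - 5)*(z - 1)*(z + 7)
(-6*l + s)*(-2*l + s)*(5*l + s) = 60*l^3 - 28*l^2*s - 3*l*s^2 + s^3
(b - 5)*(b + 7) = b^2 + 2*b - 35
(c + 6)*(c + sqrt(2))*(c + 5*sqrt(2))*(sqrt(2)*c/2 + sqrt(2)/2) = sqrt(2)*c^4/2 + 7*sqrt(2)*c^3/2 + 6*c^3 + 8*sqrt(2)*c^2 + 42*c^2 + 36*c + 35*sqrt(2)*c + 30*sqrt(2)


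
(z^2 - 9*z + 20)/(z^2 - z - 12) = (z - 5)/(z + 3)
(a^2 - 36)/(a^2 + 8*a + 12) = (a - 6)/(a + 2)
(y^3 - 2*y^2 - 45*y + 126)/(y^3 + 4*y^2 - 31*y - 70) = (y^2 - 9*y + 18)/(y^2 - 3*y - 10)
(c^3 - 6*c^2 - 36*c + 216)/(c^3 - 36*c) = (c - 6)/c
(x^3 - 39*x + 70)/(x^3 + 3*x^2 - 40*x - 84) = (x^2 - 7*x + 10)/(x^2 - 4*x - 12)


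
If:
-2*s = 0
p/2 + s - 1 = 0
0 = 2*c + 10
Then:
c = -5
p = 2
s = 0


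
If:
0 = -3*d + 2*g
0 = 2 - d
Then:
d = 2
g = 3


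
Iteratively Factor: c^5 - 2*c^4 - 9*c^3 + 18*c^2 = (c + 3)*(c^4 - 5*c^3 + 6*c^2) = (c - 2)*(c + 3)*(c^3 - 3*c^2) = c*(c - 2)*(c + 3)*(c^2 - 3*c) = c^2*(c - 2)*(c + 3)*(c - 3)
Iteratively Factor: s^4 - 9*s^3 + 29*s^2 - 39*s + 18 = (s - 3)*(s^3 - 6*s^2 + 11*s - 6) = (s - 3)*(s - 2)*(s^2 - 4*s + 3) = (s - 3)*(s - 2)*(s - 1)*(s - 3)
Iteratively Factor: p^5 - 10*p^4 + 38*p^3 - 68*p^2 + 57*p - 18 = (p - 2)*(p^4 - 8*p^3 + 22*p^2 - 24*p + 9) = (p - 2)*(p - 1)*(p^3 - 7*p^2 + 15*p - 9) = (p - 2)*(p - 1)^2*(p^2 - 6*p + 9) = (p - 3)*(p - 2)*(p - 1)^2*(p - 3)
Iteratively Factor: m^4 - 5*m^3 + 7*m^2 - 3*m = (m)*(m^3 - 5*m^2 + 7*m - 3) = m*(m - 1)*(m^2 - 4*m + 3) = m*(m - 3)*(m - 1)*(m - 1)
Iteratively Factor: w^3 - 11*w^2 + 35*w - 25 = (w - 5)*(w^2 - 6*w + 5) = (w - 5)^2*(w - 1)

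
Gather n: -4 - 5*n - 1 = -5*n - 5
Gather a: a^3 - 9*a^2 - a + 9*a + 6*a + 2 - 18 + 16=a^3 - 9*a^2 + 14*a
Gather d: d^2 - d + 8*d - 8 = d^2 + 7*d - 8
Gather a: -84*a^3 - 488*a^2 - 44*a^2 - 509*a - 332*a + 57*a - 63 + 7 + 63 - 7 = -84*a^3 - 532*a^2 - 784*a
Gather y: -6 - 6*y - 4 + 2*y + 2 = -4*y - 8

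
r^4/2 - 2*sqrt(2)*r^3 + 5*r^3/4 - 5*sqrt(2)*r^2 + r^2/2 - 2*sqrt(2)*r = r*(r/2 + 1)*(r + 1/2)*(r - 4*sqrt(2))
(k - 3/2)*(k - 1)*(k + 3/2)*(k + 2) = k^4 + k^3 - 17*k^2/4 - 9*k/4 + 9/2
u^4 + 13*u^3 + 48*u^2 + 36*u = u*(u + 1)*(u + 6)^2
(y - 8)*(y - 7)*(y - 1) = y^3 - 16*y^2 + 71*y - 56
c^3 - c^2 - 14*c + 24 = (c - 3)*(c - 2)*(c + 4)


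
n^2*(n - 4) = n^3 - 4*n^2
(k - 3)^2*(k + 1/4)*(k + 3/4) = k^4 - 5*k^3 + 51*k^2/16 + 63*k/8 + 27/16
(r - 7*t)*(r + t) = r^2 - 6*r*t - 7*t^2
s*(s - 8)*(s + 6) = s^3 - 2*s^2 - 48*s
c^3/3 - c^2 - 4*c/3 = c*(c/3 + 1/3)*(c - 4)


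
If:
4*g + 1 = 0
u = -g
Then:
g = -1/4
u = 1/4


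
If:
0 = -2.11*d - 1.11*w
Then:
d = -0.5260663507109*w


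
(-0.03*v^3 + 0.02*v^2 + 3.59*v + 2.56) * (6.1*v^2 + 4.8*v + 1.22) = -0.183*v^5 - 0.022*v^4 + 21.9584*v^3 + 32.8724*v^2 + 16.6678*v + 3.1232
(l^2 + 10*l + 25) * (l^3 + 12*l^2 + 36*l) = l^5 + 22*l^4 + 181*l^3 + 660*l^2 + 900*l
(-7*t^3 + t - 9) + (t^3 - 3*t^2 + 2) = -6*t^3 - 3*t^2 + t - 7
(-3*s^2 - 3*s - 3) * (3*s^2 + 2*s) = -9*s^4 - 15*s^3 - 15*s^2 - 6*s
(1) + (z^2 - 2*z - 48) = z^2 - 2*z - 47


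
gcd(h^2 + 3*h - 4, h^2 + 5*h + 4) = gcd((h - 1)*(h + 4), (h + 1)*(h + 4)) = h + 4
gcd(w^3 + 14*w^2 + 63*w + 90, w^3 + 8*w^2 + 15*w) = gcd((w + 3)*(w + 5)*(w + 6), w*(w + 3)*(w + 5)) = w^2 + 8*w + 15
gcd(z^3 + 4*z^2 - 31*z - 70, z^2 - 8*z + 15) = z - 5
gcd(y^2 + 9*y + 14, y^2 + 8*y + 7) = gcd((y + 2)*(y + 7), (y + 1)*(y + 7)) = y + 7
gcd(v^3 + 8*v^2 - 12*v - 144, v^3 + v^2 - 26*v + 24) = v^2 + 2*v - 24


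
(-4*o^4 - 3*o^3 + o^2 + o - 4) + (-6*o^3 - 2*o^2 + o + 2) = -4*o^4 - 9*o^3 - o^2 + 2*o - 2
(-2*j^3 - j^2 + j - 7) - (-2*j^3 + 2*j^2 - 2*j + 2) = -3*j^2 + 3*j - 9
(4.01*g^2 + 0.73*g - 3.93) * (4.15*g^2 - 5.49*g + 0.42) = 16.6415*g^4 - 18.9854*g^3 - 18.633*g^2 + 21.8823*g - 1.6506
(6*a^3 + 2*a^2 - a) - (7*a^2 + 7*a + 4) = 6*a^3 - 5*a^2 - 8*a - 4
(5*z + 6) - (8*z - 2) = 8 - 3*z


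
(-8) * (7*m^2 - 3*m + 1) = -56*m^2 + 24*m - 8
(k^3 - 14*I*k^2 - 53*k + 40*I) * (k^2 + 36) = k^5 - 14*I*k^4 - 17*k^3 - 464*I*k^2 - 1908*k + 1440*I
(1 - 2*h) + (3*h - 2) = h - 1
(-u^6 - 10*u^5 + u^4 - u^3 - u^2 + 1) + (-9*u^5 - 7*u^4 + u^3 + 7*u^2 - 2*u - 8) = -u^6 - 19*u^5 - 6*u^4 + 6*u^2 - 2*u - 7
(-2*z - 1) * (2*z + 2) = -4*z^2 - 6*z - 2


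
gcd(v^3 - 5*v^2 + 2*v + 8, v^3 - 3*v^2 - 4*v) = v^2 - 3*v - 4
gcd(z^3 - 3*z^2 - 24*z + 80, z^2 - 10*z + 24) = z - 4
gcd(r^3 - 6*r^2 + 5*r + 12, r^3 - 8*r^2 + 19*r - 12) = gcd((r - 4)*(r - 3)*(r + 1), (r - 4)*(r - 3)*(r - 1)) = r^2 - 7*r + 12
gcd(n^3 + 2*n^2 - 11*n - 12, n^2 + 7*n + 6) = n + 1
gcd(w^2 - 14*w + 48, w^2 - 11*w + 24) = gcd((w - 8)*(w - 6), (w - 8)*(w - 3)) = w - 8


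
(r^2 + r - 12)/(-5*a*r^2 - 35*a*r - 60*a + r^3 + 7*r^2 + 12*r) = (r - 3)/(-5*a*r - 15*a + r^2 + 3*r)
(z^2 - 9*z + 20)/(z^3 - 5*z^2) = (z - 4)/z^2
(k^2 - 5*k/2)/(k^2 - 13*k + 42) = k*(2*k - 5)/(2*(k^2 - 13*k + 42))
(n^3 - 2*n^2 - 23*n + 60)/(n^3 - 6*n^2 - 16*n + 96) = (n^2 + 2*n - 15)/(n^2 - 2*n - 24)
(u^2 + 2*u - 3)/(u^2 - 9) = (u - 1)/(u - 3)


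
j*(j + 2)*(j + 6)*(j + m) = j^4 + j^3*m + 8*j^3 + 8*j^2*m + 12*j^2 + 12*j*m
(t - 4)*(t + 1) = t^2 - 3*t - 4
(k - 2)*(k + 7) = k^2 + 5*k - 14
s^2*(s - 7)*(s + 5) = s^4 - 2*s^3 - 35*s^2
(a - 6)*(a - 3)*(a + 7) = a^3 - 2*a^2 - 45*a + 126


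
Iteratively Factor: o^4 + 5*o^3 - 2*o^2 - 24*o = (o - 2)*(o^3 + 7*o^2 + 12*o) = o*(o - 2)*(o^2 + 7*o + 12) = o*(o - 2)*(o + 4)*(o + 3)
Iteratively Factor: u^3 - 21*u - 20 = (u + 4)*(u^2 - 4*u - 5) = (u - 5)*(u + 4)*(u + 1)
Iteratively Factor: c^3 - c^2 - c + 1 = (c - 1)*(c^2 - 1) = (c - 1)*(c + 1)*(c - 1)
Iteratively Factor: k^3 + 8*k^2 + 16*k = (k + 4)*(k^2 + 4*k) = (k + 4)^2*(k)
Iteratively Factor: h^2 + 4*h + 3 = (h + 1)*(h + 3)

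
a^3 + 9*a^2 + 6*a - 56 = (a - 2)*(a + 4)*(a + 7)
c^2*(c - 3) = c^3 - 3*c^2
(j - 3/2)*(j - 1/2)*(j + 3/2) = j^3 - j^2/2 - 9*j/4 + 9/8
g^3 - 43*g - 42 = (g - 7)*(g + 1)*(g + 6)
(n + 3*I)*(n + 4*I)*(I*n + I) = I*n^3 - 7*n^2 + I*n^2 - 7*n - 12*I*n - 12*I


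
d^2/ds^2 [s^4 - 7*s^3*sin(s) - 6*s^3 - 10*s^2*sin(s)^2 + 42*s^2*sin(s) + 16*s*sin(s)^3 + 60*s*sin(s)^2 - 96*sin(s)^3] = 7*s^3*sin(s) - 42*sqrt(2)*s^2*sin(s + pi/4) - 20*s^2*cos(2*s) + 12*s^2 - 54*s*sin(s) - 40*s*sin(2*s) + 36*s*sin(3*s) + 168*s*cos(s) + 120*s*cos(2*s) - 36*s + 156*sin(s) + 120*sin(2*s) - 216*sin(3*s) + 24*cos(s) + 10*cos(2*s) - 24*cos(3*s) - 10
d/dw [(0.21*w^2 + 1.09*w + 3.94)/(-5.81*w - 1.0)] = (-1.2201*w^2 - 0.42*w + 21.8014)/(33.7561*w^2 + 11.62*w + 1.0)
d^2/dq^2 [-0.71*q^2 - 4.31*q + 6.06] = -1.42000000000000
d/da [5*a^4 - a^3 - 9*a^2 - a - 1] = 20*a^3 - 3*a^2 - 18*a - 1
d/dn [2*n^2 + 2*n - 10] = 4*n + 2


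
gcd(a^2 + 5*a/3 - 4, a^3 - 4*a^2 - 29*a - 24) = a + 3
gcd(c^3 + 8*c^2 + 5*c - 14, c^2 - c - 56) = c + 7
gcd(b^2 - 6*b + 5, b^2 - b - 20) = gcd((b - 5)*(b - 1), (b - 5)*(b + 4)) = b - 5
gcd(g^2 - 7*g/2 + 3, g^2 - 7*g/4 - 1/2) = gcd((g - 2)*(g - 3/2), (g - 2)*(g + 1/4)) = g - 2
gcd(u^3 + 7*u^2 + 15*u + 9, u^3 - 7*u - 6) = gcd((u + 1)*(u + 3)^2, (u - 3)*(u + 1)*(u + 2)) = u + 1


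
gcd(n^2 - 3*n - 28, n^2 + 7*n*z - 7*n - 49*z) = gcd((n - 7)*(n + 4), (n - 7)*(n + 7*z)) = n - 7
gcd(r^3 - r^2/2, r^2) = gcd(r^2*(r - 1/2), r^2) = r^2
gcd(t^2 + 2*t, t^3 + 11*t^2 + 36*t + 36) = t + 2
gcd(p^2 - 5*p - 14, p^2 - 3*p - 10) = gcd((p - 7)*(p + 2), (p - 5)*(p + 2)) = p + 2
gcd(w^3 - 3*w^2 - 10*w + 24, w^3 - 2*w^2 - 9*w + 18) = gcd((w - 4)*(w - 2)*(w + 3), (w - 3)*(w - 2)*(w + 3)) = w^2 + w - 6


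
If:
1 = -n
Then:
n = -1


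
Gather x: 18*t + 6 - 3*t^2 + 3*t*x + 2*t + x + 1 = -3*t^2 + 20*t + x*(3*t + 1) + 7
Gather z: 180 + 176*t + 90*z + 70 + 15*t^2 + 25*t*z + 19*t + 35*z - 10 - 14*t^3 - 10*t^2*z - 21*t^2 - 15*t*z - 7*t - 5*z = -14*t^3 - 6*t^2 + 188*t + z*(-10*t^2 + 10*t + 120) + 240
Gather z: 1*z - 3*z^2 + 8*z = -3*z^2 + 9*z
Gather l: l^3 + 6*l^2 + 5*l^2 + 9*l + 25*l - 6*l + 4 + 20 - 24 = l^3 + 11*l^2 + 28*l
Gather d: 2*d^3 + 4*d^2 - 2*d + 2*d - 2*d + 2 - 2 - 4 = 2*d^3 + 4*d^2 - 2*d - 4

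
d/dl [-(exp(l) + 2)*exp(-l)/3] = 2*exp(-l)/3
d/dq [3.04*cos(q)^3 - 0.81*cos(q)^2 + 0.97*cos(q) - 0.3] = (-9.12*cos(q)^2 + 1.62*cos(q) - 0.97)*sin(q)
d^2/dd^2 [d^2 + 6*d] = 2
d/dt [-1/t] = t^(-2)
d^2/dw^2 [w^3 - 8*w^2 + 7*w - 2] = 6*w - 16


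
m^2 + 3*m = m*(m + 3)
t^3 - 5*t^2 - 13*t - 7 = (t - 7)*(t + 1)^2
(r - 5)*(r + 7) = r^2 + 2*r - 35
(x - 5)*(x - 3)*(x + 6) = x^3 - 2*x^2 - 33*x + 90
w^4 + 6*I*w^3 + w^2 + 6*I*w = w*(w - I)*(w + I)*(w + 6*I)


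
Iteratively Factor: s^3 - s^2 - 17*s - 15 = (s + 3)*(s^2 - 4*s - 5) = (s - 5)*(s + 3)*(s + 1)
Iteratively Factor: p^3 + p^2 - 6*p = (p)*(p^2 + p - 6) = p*(p - 2)*(p + 3)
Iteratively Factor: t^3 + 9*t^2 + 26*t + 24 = (t + 3)*(t^2 + 6*t + 8) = (t + 3)*(t + 4)*(t + 2)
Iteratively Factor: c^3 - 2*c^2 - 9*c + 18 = (c + 3)*(c^2 - 5*c + 6) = (c - 3)*(c + 3)*(c - 2)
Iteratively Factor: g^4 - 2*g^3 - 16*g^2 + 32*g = (g - 2)*(g^3 - 16*g) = (g - 4)*(g - 2)*(g^2 + 4*g) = (g - 4)*(g - 2)*(g + 4)*(g)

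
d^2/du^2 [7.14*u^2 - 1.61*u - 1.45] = 14.2800000000000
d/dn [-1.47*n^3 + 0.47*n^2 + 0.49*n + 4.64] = -4.41*n^2 + 0.94*n + 0.49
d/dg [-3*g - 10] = -3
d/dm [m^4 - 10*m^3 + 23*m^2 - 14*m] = 4*m^3 - 30*m^2 + 46*m - 14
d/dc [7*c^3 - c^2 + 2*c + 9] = 21*c^2 - 2*c + 2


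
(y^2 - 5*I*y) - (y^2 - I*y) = -4*I*y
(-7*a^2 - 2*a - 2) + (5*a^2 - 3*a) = -2*a^2 - 5*a - 2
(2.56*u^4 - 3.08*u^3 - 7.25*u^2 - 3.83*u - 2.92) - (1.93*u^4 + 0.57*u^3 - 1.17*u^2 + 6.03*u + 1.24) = 0.63*u^4 - 3.65*u^3 - 6.08*u^2 - 9.86*u - 4.16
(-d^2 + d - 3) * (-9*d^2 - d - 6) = 9*d^4 - 8*d^3 + 32*d^2 - 3*d + 18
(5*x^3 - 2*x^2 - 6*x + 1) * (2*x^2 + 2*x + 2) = 10*x^5 + 6*x^4 - 6*x^3 - 14*x^2 - 10*x + 2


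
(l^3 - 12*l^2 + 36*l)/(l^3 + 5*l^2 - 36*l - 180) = l*(l - 6)/(l^2 + 11*l + 30)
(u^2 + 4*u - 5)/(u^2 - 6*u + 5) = (u + 5)/(u - 5)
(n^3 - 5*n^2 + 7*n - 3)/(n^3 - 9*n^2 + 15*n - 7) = (n - 3)/(n - 7)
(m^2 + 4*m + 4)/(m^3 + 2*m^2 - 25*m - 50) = (m + 2)/(m^2 - 25)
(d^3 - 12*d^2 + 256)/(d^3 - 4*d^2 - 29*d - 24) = (d^2 - 4*d - 32)/(d^2 + 4*d + 3)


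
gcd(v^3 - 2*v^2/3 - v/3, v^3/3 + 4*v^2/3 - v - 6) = 1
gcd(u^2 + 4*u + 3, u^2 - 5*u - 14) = 1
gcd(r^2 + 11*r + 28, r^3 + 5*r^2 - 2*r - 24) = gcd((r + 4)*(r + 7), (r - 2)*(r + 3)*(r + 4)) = r + 4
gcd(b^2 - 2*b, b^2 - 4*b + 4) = b - 2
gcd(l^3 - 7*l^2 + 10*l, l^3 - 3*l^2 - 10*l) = l^2 - 5*l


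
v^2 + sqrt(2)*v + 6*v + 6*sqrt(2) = (v + 6)*(v + sqrt(2))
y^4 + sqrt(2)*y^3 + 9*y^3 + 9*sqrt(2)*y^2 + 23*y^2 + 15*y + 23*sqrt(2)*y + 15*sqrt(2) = (y + 1)*(y + 3)*(y + 5)*(y + sqrt(2))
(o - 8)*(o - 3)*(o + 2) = o^3 - 9*o^2 + 2*o + 48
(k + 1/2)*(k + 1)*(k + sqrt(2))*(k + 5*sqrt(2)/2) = k^4 + 3*k^3/2 + 7*sqrt(2)*k^3/2 + 11*k^2/2 + 21*sqrt(2)*k^2/4 + 7*sqrt(2)*k/4 + 15*k/2 + 5/2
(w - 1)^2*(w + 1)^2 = w^4 - 2*w^2 + 1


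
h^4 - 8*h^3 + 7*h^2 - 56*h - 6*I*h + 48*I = (h - 8)*(h - 2*I)*(h - I)*(h + 3*I)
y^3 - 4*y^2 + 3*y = y*(y - 3)*(y - 1)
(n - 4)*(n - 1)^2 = n^3 - 6*n^2 + 9*n - 4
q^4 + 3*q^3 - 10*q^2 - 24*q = q*(q - 3)*(q + 2)*(q + 4)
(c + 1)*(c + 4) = c^2 + 5*c + 4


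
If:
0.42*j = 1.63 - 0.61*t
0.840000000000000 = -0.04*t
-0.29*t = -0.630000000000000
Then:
No Solution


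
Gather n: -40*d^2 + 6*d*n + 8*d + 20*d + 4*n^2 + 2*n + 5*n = -40*d^2 + 28*d + 4*n^2 + n*(6*d + 7)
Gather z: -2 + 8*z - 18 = 8*z - 20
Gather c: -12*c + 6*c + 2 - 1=1 - 6*c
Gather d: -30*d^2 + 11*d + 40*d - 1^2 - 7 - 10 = -30*d^2 + 51*d - 18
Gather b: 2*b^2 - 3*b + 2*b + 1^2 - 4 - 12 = 2*b^2 - b - 15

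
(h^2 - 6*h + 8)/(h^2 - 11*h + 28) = (h - 2)/(h - 7)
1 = 1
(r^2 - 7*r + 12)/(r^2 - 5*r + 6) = (r - 4)/(r - 2)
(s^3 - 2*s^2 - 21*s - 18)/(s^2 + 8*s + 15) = (s^2 - 5*s - 6)/(s + 5)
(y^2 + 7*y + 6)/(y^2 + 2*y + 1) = (y + 6)/(y + 1)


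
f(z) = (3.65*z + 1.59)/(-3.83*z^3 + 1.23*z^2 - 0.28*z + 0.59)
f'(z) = (3.65*z + 1.59)*(11.49*z^2 - 2.46*z + 0.28)/(-3.83*z^3 + 1.23*z^2 - 0.28*z + 0.59)^2 + 3.65/(-3.83*z^3 + 1.23*z^2 - 0.28*z + 0.59) = (27.959*z^3 + 13.7796*z^2 - 3.9114*z + 2.5987)/(14.6689*z^6 - 9.4218*z^5 + 3.6577*z^4 - 5.2082*z^3 + 1.5298*z^2 - 0.3304*z + 0.3481)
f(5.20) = -0.04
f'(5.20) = 0.02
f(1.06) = -1.89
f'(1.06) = 5.67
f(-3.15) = -0.07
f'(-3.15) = -0.04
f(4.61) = -0.05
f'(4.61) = 0.02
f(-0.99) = -0.35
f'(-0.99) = -0.21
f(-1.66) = -0.20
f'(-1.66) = -0.17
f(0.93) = -2.95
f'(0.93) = 11.72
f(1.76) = -0.47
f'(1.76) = 0.66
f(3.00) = -0.14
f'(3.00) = 0.10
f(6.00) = -0.03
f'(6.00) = 0.01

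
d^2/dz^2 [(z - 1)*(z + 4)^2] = 6*z + 14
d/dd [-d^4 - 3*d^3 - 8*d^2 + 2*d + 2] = -4*d^3 - 9*d^2 - 16*d + 2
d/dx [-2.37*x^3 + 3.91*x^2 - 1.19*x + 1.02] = -7.11*x^2 + 7.82*x - 1.19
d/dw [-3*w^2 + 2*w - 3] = 2 - 6*w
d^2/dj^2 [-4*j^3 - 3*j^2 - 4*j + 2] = -24*j - 6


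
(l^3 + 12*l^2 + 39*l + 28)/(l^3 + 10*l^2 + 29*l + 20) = (l + 7)/(l + 5)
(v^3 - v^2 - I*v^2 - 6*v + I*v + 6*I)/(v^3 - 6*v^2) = (v^3 - v^2*(1 + I) + v*(-6 + I) + 6*I)/(v^2*(v - 6))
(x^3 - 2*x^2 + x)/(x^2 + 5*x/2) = 2*(x^2 - 2*x + 1)/(2*x + 5)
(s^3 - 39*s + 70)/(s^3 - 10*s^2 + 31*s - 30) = (s + 7)/(s - 3)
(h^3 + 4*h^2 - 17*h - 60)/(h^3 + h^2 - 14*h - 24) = (h + 5)/(h + 2)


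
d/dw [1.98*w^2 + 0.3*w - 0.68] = 3.96*w + 0.3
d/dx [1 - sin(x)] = -cos(x)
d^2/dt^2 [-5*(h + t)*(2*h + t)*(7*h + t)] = -100*h - 30*t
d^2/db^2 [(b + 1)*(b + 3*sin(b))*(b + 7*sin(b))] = -10*b^2*sin(b) - 10*b*sin(b) + 40*b*cos(b) + 42*b*cos(2*b) + 6*b + 20*sqrt(2)*sin(b + pi/4) + 42*sqrt(2)*sin(2*b + pi/4) + 2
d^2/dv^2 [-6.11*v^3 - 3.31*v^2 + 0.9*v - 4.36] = -36.66*v - 6.62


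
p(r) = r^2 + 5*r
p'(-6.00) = -7.00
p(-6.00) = 6.00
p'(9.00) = 23.00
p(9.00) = 126.00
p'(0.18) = 5.36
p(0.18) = 0.93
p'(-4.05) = -3.10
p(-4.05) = -3.85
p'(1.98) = 8.96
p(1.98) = 13.82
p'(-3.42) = -1.84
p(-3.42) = -5.40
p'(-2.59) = -0.18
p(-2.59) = -6.24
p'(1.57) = 8.14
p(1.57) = 10.31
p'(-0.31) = 4.38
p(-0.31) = -1.45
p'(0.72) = 6.44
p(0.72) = 4.12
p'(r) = 2*r + 5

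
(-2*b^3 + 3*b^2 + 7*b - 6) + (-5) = -2*b^3 + 3*b^2 + 7*b - 11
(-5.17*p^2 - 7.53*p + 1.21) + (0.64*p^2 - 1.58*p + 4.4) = -4.53*p^2 - 9.11*p + 5.61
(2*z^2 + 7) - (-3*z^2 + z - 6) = 5*z^2 - z + 13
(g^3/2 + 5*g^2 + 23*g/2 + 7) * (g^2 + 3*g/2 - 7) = g^5/2 + 23*g^4/4 + 31*g^3/2 - 43*g^2/4 - 70*g - 49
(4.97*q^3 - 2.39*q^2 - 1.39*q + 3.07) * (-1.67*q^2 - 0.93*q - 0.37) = -8.2999*q^5 - 0.6308*q^4 + 2.7051*q^3 - 2.9499*q^2 - 2.3408*q - 1.1359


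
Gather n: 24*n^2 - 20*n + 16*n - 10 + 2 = 24*n^2 - 4*n - 8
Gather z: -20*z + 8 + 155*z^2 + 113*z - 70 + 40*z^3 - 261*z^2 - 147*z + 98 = 40*z^3 - 106*z^2 - 54*z + 36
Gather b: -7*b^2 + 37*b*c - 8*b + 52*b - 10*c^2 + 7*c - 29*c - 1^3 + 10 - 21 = -7*b^2 + b*(37*c + 44) - 10*c^2 - 22*c - 12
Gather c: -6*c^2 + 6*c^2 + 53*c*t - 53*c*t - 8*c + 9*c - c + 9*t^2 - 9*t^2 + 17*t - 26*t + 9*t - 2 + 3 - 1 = 0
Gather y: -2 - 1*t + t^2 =t^2 - t - 2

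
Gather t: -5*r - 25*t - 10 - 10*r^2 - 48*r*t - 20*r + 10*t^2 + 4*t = -10*r^2 - 25*r + 10*t^2 + t*(-48*r - 21) - 10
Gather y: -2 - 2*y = -2*y - 2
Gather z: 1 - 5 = -4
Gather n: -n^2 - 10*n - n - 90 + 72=-n^2 - 11*n - 18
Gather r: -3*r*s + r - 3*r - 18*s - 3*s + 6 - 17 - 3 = r*(-3*s - 2) - 21*s - 14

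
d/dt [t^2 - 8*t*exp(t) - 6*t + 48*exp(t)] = -8*t*exp(t) + 2*t + 40*exp(t) - 6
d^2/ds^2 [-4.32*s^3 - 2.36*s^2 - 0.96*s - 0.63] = -25.92*s - 4.72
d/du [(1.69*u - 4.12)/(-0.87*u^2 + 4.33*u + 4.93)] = (1.4703*u^2 - 7.1688*u + 26.1713)/(0.7569*u^4 - 7.5342*u^3 + 10.1707*u^2 + 42.6938*u + 24.3049)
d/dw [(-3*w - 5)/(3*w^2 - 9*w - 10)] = 3*(3*w^2 + 10*w - 5)/(9*w^4 - 54*w^3 + 21*w^2 + 180*w + 100)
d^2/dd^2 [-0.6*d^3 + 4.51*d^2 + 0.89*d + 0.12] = 9.02 - 3.6*d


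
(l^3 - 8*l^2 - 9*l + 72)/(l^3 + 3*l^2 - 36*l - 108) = (l^2 - 11*l + 24)/(l^2 - 36)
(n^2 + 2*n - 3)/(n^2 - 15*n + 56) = (n^2 + 2*n - 3)/(n^2 - 15*n + 56)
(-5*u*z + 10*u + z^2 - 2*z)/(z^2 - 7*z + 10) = (-5*u + z)/(z - 5)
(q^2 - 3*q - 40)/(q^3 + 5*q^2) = (q - 8)/q^2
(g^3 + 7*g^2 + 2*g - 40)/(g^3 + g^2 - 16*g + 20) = (g + 4)/(g - 2)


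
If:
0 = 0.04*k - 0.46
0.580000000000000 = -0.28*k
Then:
No Solution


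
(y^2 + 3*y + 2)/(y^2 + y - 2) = (y + 1)/(y - 1)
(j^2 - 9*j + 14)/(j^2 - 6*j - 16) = (-j^2 + 9*j - 14)/(-j^2 + 6*j + 16)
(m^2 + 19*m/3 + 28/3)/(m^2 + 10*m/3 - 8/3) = (3*m + 7)/(3*m - 2)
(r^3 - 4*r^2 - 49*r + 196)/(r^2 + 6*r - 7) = (r^2 - 11*r + 28)/(r - 1)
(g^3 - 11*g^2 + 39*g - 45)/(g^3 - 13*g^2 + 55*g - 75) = (g - 3)/(g - 5)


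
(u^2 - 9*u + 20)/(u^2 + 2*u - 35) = (u - 4)/(u + 7)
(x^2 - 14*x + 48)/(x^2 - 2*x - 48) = (x - 6)/(x + 6)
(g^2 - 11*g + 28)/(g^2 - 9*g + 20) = (g - 7)/(g - 5)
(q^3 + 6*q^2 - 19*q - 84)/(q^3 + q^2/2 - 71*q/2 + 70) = 2*(q + 3)/(2*q - 5)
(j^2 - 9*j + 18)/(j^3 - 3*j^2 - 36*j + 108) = 1/(j + 6)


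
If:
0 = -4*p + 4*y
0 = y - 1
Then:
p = 1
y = 1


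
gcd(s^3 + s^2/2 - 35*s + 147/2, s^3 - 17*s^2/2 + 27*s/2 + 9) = s - 3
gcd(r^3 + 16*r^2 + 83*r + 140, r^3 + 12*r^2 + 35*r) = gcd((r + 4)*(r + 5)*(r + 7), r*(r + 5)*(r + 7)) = r^2 + 12*r + 35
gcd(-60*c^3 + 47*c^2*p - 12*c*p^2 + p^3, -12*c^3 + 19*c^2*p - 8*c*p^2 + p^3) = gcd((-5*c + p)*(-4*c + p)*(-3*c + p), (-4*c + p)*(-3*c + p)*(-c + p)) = 12*c^2 - 7*c*p + p^2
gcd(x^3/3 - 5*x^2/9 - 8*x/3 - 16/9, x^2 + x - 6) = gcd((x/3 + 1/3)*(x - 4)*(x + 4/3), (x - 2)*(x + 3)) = 1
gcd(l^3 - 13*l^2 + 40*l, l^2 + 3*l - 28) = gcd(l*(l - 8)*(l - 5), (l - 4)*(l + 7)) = 1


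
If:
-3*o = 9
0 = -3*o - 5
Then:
No Solution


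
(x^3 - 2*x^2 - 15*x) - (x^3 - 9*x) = -2*x^2 - 6*x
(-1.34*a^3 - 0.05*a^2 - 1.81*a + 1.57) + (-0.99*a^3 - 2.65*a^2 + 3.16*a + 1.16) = -2.33*a^3 - 2.7*a^2 + 1.35*a + 2.73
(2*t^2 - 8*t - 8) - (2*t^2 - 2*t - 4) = -6*t - 4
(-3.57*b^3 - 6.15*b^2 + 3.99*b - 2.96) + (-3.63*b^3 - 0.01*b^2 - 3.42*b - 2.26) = -7.2*b^3 - 6.16*b^2 + 0.57*b - 5.22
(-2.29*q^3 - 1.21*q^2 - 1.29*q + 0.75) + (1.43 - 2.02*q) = -2.29*q^3 - 1.21*q^2 - 3.31*q + 2.18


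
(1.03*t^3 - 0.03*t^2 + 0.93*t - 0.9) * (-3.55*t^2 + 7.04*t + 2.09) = -3.6565*t^5 + 7.3577*t^4 - 1.36*t^3 + 9.6795*t^2 - 4.3923*t - 1.881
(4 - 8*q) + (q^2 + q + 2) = q^2 - 7*q + 6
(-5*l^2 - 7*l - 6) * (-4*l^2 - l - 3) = 20*l^4 + 33*l^3 + 46*l^2 + 27*l + 18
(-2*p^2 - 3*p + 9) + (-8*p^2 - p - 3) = -10*p^2 - 4*p + 6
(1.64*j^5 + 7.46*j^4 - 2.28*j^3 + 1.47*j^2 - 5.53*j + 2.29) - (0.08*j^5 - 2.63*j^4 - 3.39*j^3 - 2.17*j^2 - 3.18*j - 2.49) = 1.56*j^5 + 10.09*j^4 + 1.11*j^3 + 3.64*j^2 - 2.35*j + 4.78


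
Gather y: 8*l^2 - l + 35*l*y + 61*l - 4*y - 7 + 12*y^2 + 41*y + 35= 8*l^2 + 60*l + 12*y^2 + y*(35*l + 37) + 28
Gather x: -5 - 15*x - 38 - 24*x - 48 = -39*x - 91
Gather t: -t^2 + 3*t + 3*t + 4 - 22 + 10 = -t^2 + 6*t - 8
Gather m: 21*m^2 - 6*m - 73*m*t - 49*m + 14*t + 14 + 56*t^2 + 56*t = 21*m^2 + m*(-73*t - 55) + 56*t^2 + 70*t + 14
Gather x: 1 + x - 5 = x - 4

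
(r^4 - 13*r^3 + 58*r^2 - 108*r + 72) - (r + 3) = r^4 - 13*r^3 + 58*r^2 - 109*r + 69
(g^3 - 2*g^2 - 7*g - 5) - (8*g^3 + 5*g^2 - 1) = -7*g^3 - 7*g^2 - 7*g - 4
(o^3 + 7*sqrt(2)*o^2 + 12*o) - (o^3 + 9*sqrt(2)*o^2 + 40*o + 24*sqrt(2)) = -2*sqrt(2)*o^2 - 28*o - 24*sqrt(2)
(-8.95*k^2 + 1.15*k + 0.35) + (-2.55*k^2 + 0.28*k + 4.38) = -11.5*k^2 + 1.43*k + 4.73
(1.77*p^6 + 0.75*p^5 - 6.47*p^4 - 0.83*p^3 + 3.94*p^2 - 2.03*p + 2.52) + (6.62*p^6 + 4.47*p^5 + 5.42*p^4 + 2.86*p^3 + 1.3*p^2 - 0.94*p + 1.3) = 8.39*p^6 + 5.22*p^5 - 1.05*p^4 + 2.03*p^3 + 5.24*p^2 - 2.97*p + 3.82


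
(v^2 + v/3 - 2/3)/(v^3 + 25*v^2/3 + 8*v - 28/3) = (v + 1)/(v^2 + 9*v + 14)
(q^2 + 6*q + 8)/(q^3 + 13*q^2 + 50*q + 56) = 1/(q + 7)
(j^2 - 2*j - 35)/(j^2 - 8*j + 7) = (j + 5)/(j - 1)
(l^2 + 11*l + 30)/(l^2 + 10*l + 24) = (l + 5)/(l + 4)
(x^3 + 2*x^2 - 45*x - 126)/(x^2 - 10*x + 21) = (x^2 + 9*x + 18)/(x - 3)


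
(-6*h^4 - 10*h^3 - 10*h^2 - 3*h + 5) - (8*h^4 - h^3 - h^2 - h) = -14*h^4 - 9*h^3 - 9*h^2 - 2*h + 5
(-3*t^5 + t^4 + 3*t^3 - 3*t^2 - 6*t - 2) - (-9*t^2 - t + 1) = -3*t^5 + t^4 + 3*t^3 + 6*t^2 - 5*t - 3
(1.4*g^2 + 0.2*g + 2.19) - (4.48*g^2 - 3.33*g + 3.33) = -3.08*g^2 + 3.53*g - 1.14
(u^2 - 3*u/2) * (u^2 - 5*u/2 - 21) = u^4 - 4*u^3 - 69*u^2/4 + 63*u/2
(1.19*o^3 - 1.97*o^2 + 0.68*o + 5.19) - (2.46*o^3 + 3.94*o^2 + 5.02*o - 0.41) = -1.27*o^3 - 5.91*o^2 - 4.34*o + 5.6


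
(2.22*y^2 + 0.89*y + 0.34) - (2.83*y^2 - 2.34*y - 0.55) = -0.61*y^2 + 3.23*y + 0.89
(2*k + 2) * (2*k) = 4*k^2 + 4*k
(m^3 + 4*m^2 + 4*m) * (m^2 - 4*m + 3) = m^5 - 9*m^3 - 4*m^2 + 12*m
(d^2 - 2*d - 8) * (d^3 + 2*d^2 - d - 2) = d^5 - 13*d^3 - 16*d^2 + 12*d + 16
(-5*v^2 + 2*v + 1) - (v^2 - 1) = -6*v^2 + 2*v + 2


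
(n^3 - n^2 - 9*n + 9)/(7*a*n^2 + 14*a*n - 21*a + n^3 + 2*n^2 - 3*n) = (n - 3)/(7*a + n)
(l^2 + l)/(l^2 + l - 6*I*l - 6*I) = l/(l - 6*I)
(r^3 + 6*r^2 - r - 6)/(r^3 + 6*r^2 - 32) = (r^3 + 6*r^2 - r - 6)/(r^3 + 6*r^2 - 32)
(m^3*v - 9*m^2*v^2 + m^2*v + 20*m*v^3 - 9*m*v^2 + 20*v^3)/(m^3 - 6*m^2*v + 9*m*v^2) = v*(m^3 - 9*m^2*v + m^2 + 20*m*v^2 - 9*m*v + 20*v^2)/(m*(m^2 - 6*m*v + 9*v^2))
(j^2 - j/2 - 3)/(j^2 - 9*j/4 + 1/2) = 2*(2*j + 3)/(4*j - 1)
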